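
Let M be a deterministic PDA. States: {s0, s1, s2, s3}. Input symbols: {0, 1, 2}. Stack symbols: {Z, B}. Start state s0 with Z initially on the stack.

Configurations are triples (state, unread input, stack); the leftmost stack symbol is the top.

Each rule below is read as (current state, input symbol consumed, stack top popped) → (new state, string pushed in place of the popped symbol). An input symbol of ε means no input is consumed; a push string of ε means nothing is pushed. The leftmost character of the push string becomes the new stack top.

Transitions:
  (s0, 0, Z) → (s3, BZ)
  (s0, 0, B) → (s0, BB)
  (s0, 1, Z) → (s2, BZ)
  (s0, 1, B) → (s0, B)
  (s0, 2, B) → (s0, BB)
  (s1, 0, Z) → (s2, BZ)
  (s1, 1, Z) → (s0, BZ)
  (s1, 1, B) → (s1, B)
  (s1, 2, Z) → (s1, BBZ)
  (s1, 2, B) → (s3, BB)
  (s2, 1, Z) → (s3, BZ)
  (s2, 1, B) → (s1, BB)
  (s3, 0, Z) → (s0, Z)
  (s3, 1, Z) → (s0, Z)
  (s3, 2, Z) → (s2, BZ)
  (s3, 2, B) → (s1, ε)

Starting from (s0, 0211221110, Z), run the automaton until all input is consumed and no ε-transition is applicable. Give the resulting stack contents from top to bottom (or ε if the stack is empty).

BBBBZ

(s0, 0211221110, Z)
  read 0, top Z: go to s3, push BZ → (s3, 211221110, BZ)
  read 2, top B: go to s1, push ε → (s1, 11221110, Z)
  read 1, top Z: go to s0, push BZ → (s0, 1221110, BZ)
  read 1, top B: go to s0, push B → (s0, 221110, BZ)
  read 2, top B: go to s0, push BB → (s0, 21110, BBZ)
  read 2, top B: go to s0, push BB → (s0, 1110, BBBZ)
  read 1, top B: go to s0, push B → (s0, 110, BBBZ)
  read 1, top B: go to s0, push B → (s0, 10, BBBZ)
  read 1, top B: go to s0, push B → (s0, 0, BBBZ)
  read 0, top B: go to s0, push BB → (s0, ε, BBBBZ)
All input consumed in state s0 with stack BBBBZ.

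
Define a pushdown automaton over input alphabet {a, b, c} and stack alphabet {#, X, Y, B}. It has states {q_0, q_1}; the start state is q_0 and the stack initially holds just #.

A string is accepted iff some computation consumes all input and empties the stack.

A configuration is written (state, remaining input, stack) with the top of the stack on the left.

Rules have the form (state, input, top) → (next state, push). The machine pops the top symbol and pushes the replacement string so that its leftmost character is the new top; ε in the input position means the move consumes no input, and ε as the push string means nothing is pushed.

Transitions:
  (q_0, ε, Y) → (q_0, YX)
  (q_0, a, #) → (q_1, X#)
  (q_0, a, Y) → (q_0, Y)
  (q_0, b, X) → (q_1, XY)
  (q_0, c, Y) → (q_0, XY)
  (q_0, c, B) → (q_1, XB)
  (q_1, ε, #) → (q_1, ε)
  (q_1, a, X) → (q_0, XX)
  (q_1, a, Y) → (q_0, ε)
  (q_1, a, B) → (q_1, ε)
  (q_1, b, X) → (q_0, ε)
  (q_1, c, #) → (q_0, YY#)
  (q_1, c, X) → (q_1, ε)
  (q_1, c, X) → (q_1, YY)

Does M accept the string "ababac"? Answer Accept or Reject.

One accepting computation: (q_0, ababac, #) ⊢ (q_1, babac, X#) ⊢ (q_0, abac, #) ⊢ (q_1, bac, X#) ⊢ (q_0, ac, #) ⊢ (q_1, c, X#) ⊢ (q_1, ε, #) ⊢ (q_1, ε, ε)
All input consumed and the stack is empty.

Accept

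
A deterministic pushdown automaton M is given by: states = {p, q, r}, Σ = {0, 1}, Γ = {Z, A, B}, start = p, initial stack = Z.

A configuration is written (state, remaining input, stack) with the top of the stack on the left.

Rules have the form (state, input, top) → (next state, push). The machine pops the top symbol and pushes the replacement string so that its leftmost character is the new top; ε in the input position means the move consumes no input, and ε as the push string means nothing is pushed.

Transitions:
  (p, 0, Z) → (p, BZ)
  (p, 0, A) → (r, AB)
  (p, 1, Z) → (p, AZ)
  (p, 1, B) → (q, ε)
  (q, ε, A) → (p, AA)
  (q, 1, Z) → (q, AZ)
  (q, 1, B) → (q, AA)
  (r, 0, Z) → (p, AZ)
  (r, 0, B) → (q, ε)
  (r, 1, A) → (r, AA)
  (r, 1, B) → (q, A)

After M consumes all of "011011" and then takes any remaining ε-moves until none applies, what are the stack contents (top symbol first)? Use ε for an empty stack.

AAABAZ

(p, 011011, Z)
  read 0, top Z: go to p, push BZ → (p, 11011, BZ)
  read 1, top B: go to q, push ε → (q, 1011, Z)
  read 1, top Z: go to q, push AZ → (q, 011, AZ)
  ε-move, top A: go to p, push AA → (p, 011, AAZ)
  read 0, top A: go to r, push AB → (r, 11, ABAZ)
  read 1, top A: go to r, push AA → (r, 1, AABAZ)
  read 1, top A: go to r, push AA → (r, ε, AAABAZ)
All input consumed in state r with stack AAABAZ.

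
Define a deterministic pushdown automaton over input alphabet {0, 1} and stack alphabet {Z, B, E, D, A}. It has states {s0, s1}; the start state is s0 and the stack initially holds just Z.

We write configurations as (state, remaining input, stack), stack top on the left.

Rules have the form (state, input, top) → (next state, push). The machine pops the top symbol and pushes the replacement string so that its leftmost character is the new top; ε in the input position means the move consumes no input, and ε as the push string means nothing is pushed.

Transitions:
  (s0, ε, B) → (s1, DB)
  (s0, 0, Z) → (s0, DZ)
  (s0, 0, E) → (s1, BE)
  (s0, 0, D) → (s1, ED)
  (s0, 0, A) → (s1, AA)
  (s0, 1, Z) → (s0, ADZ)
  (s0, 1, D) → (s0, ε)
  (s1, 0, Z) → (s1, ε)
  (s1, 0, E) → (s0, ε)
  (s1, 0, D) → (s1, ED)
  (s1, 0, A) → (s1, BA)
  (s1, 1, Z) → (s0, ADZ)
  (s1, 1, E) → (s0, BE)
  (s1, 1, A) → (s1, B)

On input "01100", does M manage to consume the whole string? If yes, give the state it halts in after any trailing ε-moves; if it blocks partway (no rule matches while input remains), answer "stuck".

s1

(s0, 01100, Z)
  read 0, top Z: go to s0, push DZ → (s0, 1100, DZ)
  read 1, top D: go to s0, push ε → (s0, 100, Z)
  read 1, top Z: go to s0, push ADZ → (s0, 00, ADZ)
  read 0, top A: go to s1, push AA → (s1, 0, AADZ)
  read 0, top A: go to s1, push BA → (s1, ε, BAADZ)
All input consumed; M is in state s1.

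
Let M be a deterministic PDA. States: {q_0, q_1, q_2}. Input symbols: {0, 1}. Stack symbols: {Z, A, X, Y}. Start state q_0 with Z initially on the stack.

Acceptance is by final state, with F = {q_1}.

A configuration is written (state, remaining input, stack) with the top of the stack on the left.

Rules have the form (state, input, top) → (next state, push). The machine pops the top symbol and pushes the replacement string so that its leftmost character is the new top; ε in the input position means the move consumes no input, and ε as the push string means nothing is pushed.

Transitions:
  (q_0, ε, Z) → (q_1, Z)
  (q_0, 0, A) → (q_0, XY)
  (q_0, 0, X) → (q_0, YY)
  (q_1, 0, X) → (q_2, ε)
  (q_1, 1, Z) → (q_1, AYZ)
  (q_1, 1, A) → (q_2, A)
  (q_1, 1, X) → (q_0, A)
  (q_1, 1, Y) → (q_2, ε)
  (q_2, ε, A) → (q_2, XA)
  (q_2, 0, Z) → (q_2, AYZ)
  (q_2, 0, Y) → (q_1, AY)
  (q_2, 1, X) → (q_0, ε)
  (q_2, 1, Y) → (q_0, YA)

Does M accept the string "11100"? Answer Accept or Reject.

Reject

(q_0, 11100, Z)
  ε-move, top Z: go to q_1, push Z → (q_1, 11100, Z)
  read 1, top Z: go to q_1, push AYZ → (q_1, 1100, AYZ)
  read 1, top A: go to q_2, push A → (q_2, 100, AYZ)
  ε-move, top A: go to q_2, push XA → (q_2, 100, XAYZ)
  read 1, top X: go to q_0, push ε → (q_0, 00, AYZ)
  read 0, top A: go to q_0, push XY → (q_0, 0, XYYZ)
  read 0, top X: go to q_0, push YY → (q_0, ε, YYYYZ)
All input consumed; state q_0 ∉ F and no further ε-move applies.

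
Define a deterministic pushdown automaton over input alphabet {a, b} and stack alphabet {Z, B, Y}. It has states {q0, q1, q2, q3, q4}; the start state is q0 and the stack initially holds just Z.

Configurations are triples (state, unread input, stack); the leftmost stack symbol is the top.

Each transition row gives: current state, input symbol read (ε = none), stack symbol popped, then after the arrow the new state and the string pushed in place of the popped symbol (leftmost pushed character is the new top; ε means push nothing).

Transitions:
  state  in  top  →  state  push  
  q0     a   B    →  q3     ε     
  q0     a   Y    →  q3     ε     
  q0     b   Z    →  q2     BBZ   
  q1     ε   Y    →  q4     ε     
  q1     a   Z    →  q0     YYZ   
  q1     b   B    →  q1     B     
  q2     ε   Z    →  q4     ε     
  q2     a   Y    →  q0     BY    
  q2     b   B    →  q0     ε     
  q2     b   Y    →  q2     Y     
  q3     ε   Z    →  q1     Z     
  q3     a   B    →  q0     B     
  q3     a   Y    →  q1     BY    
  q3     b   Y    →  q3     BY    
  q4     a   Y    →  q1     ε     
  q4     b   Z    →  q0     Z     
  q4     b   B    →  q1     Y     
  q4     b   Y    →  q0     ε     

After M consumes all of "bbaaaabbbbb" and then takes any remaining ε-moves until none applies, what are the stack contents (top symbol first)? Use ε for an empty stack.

BYZ

(q0, bbaaaabbbbb, Z) ⊢ (q2, baaaabbbbb, BBZ) ⊢ (q0, aaaabbbbb, BZ) ⊢ (q3, aaabbbbb, Z) ⊢ (q1, aaabbbbb, Z) ⊢ (q0, aabbbbb, YYZ) ⊢ (q3, abbbbb, YZ) ⊢ (q1, bbbbb, BYZ) ⊢ (q1, bbbb, BYZ) ⊢ (q1, bbb, BYZ) ⊢ (q1, bb, BYZ) ⊢ (q1, b, BYZ) ⊢ (q1, ε, BYZ)
All input consumed in state q1 with stack BYZ.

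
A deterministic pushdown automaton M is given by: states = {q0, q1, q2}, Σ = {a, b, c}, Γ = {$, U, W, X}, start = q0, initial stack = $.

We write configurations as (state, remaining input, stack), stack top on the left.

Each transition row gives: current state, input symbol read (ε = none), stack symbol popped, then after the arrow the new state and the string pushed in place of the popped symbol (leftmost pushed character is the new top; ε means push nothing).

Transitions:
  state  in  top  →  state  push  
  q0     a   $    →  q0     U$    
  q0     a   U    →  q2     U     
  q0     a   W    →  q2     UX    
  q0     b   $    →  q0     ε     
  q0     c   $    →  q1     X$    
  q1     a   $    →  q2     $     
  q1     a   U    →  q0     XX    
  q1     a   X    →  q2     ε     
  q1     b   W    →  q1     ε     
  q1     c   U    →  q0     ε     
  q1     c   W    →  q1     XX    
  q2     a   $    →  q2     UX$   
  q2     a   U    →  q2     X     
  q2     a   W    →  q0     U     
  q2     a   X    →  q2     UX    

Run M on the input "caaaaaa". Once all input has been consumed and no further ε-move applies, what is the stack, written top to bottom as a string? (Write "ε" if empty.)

UXXX$

(q0, caaaaaa, $)
  read c, top $: go to q1, push X$ → (q1, aaaaaa, X$)
  read a, top X: go to q2, push ε → (q2, aaaaa, $)
  read a, top $: go to q2, push UX$ → (q2, aaaa, UX$)
  read a, top U: go to q2, push X → (q2, aaa, XX$)
  read a, top X: go to q2, push UX → (q2, aa, UXX$)
  read a, top U: go to q2, push X → (q2, a, XXX$)
  read a, top X: go to q2, push UX → (q2, ε, UXXX$)
All input consumed in state q2 with stack UXXX$.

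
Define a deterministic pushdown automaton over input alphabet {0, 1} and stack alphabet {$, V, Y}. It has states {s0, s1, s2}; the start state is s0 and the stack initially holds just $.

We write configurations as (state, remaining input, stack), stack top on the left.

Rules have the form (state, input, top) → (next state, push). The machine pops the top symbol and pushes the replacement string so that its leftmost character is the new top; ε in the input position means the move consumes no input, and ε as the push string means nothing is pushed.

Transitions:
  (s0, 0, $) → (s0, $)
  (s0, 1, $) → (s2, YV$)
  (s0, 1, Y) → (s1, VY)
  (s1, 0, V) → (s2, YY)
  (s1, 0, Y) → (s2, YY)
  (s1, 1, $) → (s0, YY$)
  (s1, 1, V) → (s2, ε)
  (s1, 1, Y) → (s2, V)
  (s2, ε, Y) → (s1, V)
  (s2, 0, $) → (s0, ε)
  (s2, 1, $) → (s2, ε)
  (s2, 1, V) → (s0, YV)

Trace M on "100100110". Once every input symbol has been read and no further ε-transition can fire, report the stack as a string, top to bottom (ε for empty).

(s0, 100100110, $) ⊢ (s2, 00100110, YV$) ⊢ (s1, 00100110, VV$) ⊢ (s2, 0100110, YYV$) ⊢ (s1, 0100110, VYV$) ⊢ (s2, 100110, YYYV$) ⊢ (s1, 100110, VYYV$) ⊢ (s2, 00110, YYV$) ⊢ (s1, 00110, VYV$) ⊢ (s2, 0110, YYYV$) ⊢ (s1, 0110, VYYV$) ⊢ (s2, 110, YYYYV$) ⊢ (s1, 110, VYYYV$) ⊢ (s2, 10, YYYV$) ⊢ (s1, 10, VYYV$) ⊢ (s2, 0, YYV$) ⊢ (s1, 0, VYV$) ⊢ (s2, ε, YYYV$) ⊢ (s1, ε, VYYV$)
All input consumed in state s1 with stack VYYV$.

VYYV$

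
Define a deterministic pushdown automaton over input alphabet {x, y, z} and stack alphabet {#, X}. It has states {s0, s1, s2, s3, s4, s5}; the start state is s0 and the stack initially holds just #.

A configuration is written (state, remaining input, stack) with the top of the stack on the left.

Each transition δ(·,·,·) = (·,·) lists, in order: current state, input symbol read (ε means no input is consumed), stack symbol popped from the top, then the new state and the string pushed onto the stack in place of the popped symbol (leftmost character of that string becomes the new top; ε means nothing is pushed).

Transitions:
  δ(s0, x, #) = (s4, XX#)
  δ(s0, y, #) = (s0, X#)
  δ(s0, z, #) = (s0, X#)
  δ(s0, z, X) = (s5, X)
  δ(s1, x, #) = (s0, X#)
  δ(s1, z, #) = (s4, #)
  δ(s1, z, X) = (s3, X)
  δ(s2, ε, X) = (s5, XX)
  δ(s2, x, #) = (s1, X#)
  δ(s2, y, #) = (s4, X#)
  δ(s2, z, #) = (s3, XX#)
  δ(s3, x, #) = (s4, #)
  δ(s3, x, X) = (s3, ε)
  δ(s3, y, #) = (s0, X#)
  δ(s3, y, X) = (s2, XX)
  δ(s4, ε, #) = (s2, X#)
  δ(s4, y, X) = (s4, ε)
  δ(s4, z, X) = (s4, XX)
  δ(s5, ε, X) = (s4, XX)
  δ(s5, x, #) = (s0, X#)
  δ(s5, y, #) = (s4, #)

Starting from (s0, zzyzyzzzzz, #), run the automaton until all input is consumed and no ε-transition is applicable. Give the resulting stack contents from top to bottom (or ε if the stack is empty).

(s0, zzyzyzzzzz, #)
  read z, top #: go to s0, push X# → (s0, zyzyzzzzz, X#)
  read z, top X: go to s5, push X → (s5, yzyzzzzz, X#)
  ε-move, top X: go to s4, push XX → (s4, yzyzzzzz, XX#)
  read y, top X: go to s4, push ε → (s4, zyzzzzz, X#)
  read z, top X: go to s4, push XX → (s4, yzzzzz, XX#)
  read y, top X: go to s4, push ε → (s4, zzzzz, X#)
  read z, top X: go to s4, push XX → (s4, zzzz, XX#)
  read z, top X: go to s4, push XX → (s4, zzz, XXX#)
  read z, top X: go to s4, push XX → (s4, zz, XXXX#)
  read z, top X: go to s4, push XX → (s4, z, XXXXX#)
  read z, top X: go to s4, push XX → (s4, ε, XXXXXX#)
All input consumed in state s4 with stack XXXXXX#.

XXXXXX#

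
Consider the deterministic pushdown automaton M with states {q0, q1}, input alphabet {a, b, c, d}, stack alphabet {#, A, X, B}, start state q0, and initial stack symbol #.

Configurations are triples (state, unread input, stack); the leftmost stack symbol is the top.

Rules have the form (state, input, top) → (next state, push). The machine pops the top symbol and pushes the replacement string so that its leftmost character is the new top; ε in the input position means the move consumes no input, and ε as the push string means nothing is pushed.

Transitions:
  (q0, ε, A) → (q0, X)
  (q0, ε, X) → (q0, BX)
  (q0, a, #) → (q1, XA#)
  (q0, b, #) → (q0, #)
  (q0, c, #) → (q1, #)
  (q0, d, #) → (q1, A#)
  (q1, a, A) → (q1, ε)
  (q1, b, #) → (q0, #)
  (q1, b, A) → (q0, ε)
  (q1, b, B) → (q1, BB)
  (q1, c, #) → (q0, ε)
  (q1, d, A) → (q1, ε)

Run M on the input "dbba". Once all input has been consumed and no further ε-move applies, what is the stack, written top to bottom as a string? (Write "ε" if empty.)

(q0, dbba, #) ⊢ (q1, bba, A#) ⊢ (q0, ba, #) ⊢ (q0, a, #) ⊢ (q1, ε, XA#)
All input consumed in state q1 with stack XA#.

XA#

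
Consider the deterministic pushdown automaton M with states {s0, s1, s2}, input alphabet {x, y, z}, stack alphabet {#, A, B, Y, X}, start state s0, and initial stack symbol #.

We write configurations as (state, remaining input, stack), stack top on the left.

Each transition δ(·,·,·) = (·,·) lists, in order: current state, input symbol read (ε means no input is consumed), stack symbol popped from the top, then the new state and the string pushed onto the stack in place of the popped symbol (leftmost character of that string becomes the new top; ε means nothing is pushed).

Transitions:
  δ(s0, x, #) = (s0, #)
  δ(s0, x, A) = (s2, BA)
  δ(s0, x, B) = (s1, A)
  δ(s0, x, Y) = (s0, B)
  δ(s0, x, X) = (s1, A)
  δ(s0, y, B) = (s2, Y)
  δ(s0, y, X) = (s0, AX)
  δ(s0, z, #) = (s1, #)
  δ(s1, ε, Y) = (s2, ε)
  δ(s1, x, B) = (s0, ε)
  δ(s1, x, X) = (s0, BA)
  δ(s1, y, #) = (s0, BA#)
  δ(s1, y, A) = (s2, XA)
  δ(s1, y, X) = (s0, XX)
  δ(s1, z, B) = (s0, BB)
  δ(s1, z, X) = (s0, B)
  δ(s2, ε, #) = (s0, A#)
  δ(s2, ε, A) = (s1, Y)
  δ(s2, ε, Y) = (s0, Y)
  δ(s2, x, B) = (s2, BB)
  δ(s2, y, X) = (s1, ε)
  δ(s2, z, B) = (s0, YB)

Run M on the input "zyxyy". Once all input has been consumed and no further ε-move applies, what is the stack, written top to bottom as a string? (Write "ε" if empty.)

(s0, zyxyy, #)
  read z, top #: go to s1, push # → (s1, yxyy, #)
  read y, top #: go to s0, push BA# → (s0, xyy, BA#)
  read x, top B: go to s1, push A → (s1, yy, AA#)
  read y, top A: go to s2, push XA → (s2, y, XAA#)
  read y, top X: go to s1, push ε → (s1, ε, AA#)
All input consumed in state s1 with stack AA#.

AA#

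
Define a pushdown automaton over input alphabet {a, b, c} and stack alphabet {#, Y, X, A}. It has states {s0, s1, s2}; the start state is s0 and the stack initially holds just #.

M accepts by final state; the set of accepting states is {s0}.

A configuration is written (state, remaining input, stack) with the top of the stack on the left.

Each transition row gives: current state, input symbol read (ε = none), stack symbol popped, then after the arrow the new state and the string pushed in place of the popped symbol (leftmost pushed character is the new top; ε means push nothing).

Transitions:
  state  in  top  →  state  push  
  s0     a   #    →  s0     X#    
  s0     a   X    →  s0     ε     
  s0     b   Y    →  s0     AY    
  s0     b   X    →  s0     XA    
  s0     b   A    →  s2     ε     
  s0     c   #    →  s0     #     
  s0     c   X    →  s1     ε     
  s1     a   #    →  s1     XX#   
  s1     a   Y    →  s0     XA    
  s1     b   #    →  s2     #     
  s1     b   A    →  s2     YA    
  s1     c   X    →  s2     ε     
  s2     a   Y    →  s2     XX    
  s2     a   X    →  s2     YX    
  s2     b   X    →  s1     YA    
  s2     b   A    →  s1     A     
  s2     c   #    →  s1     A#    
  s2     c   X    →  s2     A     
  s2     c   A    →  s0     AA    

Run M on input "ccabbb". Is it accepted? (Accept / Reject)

One accepting computation: (s0, ccabbb, #) ⊢ (s0, cabbb, #) ⊢ (s0, abbb, #) ⊢ (s0, bbb, X#) ⊢ (s0, bb, XA#) ⊢ (s0, b, XAA#) ⊢ (s0, ε, XAAA#)
All input consumed and state s0 ∈ F.

Accept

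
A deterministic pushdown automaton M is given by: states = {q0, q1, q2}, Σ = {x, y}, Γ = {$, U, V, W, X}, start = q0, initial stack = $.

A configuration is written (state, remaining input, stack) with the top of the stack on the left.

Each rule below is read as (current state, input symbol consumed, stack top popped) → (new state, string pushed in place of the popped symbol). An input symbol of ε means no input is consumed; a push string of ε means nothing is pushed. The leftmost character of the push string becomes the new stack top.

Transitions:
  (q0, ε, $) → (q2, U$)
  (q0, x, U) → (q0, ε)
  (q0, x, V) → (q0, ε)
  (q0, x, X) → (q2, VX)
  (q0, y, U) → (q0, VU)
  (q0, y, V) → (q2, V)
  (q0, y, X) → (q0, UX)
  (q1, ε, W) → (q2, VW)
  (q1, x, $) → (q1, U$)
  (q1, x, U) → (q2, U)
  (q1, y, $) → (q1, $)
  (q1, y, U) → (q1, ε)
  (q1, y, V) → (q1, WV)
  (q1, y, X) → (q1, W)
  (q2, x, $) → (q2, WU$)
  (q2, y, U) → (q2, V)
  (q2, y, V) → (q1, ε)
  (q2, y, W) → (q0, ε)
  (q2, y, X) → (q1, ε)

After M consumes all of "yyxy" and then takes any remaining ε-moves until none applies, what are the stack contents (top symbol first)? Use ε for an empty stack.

$

(q0, yyxy, $)
  ε-move, top $: go to q2, push U$ → (q2, yyxy, U$)
  read y, top U: go to q2, push V → (q2, yxy, V$)
  read y, top V: go to q1, push ε → (q1, xy, $)
  read x, top $: go to q1, push U$ → (q1, y, U$)
  read y, top U: go to q1, push ε → (q1, ε, $)
All input consumed in state q1 with stack $.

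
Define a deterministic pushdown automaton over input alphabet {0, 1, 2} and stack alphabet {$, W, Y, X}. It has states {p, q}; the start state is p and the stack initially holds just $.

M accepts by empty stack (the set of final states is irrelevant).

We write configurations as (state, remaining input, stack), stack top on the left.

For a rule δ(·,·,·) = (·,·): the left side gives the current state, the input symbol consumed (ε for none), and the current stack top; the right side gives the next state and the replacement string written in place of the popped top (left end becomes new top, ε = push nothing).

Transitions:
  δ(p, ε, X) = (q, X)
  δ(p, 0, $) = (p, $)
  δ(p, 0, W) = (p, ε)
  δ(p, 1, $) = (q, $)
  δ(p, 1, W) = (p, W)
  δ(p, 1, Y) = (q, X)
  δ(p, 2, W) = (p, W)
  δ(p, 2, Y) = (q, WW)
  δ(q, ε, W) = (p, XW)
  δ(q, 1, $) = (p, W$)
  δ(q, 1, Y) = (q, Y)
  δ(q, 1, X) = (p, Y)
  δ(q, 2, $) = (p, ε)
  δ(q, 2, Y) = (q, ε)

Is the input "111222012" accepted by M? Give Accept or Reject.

(p, 111222012, $)
  read 1, top $: go to q, push $ → (q, 11222012, $)
  read 1, top $: go to p, push W$ → (p, 1222012, W$)
  read 1, top W: go to p, push W → (p, 222012, W$)
  read 2, top W: go to p, push W → (p, 22012, W$)
  read 2, top W: go to p, push W → (p, 2012, W$)
  read 2, top W: go to p, push W → (p, 012, W$)
  read 0, top W: go to p, push ε → (p, 12, $)
  read 1, top $: go to q, push $ → (q, 2, $)
  read 2, top $: go to p, push ε → (p, ε, ε)
All input consumed and the stack is empty.

Accept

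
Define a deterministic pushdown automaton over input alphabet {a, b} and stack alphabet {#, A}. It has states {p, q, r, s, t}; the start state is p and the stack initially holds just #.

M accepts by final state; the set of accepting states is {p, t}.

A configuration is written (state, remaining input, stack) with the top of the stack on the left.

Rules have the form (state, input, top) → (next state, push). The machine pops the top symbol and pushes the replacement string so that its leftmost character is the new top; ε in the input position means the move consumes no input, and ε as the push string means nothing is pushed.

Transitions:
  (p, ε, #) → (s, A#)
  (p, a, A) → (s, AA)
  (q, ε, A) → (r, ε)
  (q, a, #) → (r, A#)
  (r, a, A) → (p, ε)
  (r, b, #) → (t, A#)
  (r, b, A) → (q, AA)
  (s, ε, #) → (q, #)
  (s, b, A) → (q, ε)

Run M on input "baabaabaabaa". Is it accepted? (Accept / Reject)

(p, baabaabaabaa, #)
  ε-move, top #: go to s, push A# → (s, baabaabaabaa, A#)
  read b, top A: go to q, push ε → (q, aabaabaabaa, #)
  read a, top #: go to r, push A# → (r, abaabaabaa, A#)
  read a, top A: go to p, push ε → (p, baabaabaa, #)
  ε-move, top #: go to s, push A# → (s, baabaabaa, A#)
  read b, top A: go to q, push ε → (q, aabaabaa, #)
  read a, top #: go to r, push A# → (r, abaabaa, A#)
  read a, top A: go to p, push ε → (p, baabaa, #)
  ε-move, top #: go to s, push A# → (s, baabaa, A#)
  read b, top A: go to q, push ε → (q, aabaa, #)
  read a, top #: go to r, push A# → (r, abaa, A#)
  read a, top A: go to p, push ε → (p, baa, #)
  ε-move, top #: go to s, push A# → (s, baa, A#)
  read b, top A: go to q, push ε → (q, aa, #)
  read a, top #: go to r, push A# → (r, a, A#)
  read a, top A: go to p, push ε → (p, ε, #)
All input consumed; state p ∈ F.

Accept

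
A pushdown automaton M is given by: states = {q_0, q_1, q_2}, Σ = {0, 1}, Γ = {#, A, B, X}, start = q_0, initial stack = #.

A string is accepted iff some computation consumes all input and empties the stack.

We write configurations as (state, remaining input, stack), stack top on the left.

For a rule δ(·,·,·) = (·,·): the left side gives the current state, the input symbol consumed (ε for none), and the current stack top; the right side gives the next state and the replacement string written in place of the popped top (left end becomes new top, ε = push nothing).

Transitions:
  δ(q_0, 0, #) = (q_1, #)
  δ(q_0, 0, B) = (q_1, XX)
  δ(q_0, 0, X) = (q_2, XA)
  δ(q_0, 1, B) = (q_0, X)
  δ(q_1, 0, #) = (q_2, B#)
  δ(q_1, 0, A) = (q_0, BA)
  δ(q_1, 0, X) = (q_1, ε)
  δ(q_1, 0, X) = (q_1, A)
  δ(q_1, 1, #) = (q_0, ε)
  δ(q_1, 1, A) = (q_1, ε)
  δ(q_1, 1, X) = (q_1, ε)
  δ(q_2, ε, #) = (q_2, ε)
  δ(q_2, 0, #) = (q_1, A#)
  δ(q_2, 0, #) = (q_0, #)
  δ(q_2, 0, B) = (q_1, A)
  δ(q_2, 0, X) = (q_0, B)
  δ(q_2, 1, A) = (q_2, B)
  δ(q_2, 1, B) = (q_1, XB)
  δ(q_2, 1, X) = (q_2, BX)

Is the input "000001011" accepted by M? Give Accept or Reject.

Accept

One accepting computation: (q_0, 000001011, #) ⊢ (q_1, 00001011, #) ⊢ (q_2, 0001011, B#) ⊢ (q_1, 001011, A#) ⊢ (q_0, 01011, BA#) ⊢ (q_1, 1011, XXA#) ⊢ (q_1, 011, XA#) ⊢ (q_1, 11, A#) ⊢ (q_1, 1, #) ⊢ (q_0, ε, ε)
All input consumed and the stack is empty.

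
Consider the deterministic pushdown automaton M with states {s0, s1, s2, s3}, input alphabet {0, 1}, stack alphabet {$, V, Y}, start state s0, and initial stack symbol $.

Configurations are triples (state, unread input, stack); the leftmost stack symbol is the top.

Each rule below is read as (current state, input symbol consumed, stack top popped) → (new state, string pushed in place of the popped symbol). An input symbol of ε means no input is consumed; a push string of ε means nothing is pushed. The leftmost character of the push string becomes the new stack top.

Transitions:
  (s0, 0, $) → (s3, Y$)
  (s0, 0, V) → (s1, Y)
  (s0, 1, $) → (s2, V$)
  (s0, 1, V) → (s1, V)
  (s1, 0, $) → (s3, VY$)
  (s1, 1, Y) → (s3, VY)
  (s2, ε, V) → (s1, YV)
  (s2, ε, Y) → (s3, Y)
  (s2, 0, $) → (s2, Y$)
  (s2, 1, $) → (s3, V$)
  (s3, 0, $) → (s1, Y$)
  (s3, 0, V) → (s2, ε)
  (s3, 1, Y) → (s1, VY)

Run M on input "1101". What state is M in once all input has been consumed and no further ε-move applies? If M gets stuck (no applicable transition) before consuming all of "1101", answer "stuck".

s1

(s0, 1101, $)
  read 1, top $: go to s2, push V$ → (s2, 101, V$)
  ε-move, top V: go to s1, push YV → (s1, 101, YV$)
  read 1, top Y: go to s3, push VY → (s3, 01, VYV$)
  read 0, top V: go to s2, push ε → (s2, 1, YV$)
  ε-move, top Y: go to s3, push Y → (s3, 1, YV$)
  read 1, top Y: go to s1, push VY → (s1, ε, VYV$)
All input consumed; M is in state s1.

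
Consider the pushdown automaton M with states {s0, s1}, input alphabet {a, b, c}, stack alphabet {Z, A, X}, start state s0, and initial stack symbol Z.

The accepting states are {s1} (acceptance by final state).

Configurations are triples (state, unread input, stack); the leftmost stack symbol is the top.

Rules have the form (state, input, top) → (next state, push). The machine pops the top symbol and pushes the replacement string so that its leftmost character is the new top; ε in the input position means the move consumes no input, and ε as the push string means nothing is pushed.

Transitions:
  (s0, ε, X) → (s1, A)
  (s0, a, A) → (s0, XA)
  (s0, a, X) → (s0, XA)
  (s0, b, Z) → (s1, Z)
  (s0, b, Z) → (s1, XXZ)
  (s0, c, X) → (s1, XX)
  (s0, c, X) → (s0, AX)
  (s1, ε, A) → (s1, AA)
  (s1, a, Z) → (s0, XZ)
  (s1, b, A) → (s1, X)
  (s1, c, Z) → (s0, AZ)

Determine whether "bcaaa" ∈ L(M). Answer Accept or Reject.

Accept

One accepting computation: (s0, bcaaa, Z) ⊢ (s1, caaa, Z) ⊢ (s0, aaa, AZ) ⊢ (s0, aa, XAZ) ⊢ (s0, a, XAAZ) ⊢ (s0, ε, XAAAZ) ⊢ (s1, ε, AAAAZ)
All input consumed and state s1 ∈ F.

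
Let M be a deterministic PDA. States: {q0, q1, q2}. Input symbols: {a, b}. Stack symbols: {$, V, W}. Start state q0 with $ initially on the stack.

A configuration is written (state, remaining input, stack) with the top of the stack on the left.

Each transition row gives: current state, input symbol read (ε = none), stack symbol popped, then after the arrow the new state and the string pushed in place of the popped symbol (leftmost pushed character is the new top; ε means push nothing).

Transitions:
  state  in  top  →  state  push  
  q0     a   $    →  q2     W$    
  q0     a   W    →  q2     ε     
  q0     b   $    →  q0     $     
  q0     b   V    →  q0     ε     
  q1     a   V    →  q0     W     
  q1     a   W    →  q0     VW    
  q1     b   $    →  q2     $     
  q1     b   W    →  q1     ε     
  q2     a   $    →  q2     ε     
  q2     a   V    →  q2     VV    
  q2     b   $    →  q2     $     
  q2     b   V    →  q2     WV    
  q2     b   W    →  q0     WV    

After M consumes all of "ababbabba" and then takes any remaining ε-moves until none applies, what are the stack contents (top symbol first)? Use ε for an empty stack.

VVV$

(q0, ababbabba, $) ⊢ (q2, babbabba, W$) ⊢ (q0, abbabba, WV$) ⊢ (q2, bbabba, V$) ⊢ (q2, babba, WV$) ⊢ (q0, abba, WVV$) ⊢ (q2, bba, VV$) ⊢ (q2, ba, WVV$) ⊢ (q0, a, WVVV$) ⊢ (q2, ε, VVV$)
All input consumed in state q2 with stack VVV$.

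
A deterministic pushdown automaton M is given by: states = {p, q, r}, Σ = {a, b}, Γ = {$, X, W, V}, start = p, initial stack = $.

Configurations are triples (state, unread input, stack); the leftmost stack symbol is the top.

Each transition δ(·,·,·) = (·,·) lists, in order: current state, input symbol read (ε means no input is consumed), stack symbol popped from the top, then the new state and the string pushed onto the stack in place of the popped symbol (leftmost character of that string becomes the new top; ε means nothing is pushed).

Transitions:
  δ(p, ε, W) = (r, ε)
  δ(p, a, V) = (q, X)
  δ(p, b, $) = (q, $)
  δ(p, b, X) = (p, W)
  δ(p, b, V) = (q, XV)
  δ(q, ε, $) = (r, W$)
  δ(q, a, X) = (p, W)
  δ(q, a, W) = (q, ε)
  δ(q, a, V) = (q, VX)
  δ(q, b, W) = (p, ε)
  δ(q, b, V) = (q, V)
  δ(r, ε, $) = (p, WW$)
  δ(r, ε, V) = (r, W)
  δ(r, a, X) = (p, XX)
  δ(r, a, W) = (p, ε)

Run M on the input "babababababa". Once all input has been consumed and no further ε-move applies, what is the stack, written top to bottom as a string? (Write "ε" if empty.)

(p, babababababa, $)
  read b, top $: go to q, push $ → (q, abababababa, $)
  ε-move, top $: go to r, push W$ → (r, abababababa, W$)
  read a, top W: go to p, push ε → (p, bababababa, $)
  read b, top $: go to q, push $ → (q, ababababa, $)
  ε-move, top $: go to r, push W$ → (r, ababababa, W$)
  read a, top W: go to p, push ε → (p, babababa, $)
  read b, top $: go to q, push $ → (q, abababa, $)
  ε-move, top $: go to r, push W$ → (r, abababa, W$)
  read a, top W: go to p, push ε → (p, bababa, $)
  read b, top $: go to q, push $ → (q, ababa, $)
  ε-move, top $: go to r, push W$ → (r, ababa, W$)
  read a, top W: go to p, push ε → (p, baba, $)
  read b, top $: go to q, push $ → (q, aba, $)
  ε-move, top $: go to r, push W$ → (r, aba, W$)
  read a, top W: go to p, push ε → (p, ba, $)
  read b, top $: go to q, push $ → (q, a, $)
  ε-move, top $: go to r, push W$ → (r, a, W$)
  read a, top W: go to p, push ε → (p, ε, $)
All input consumed in state p with stack $.

$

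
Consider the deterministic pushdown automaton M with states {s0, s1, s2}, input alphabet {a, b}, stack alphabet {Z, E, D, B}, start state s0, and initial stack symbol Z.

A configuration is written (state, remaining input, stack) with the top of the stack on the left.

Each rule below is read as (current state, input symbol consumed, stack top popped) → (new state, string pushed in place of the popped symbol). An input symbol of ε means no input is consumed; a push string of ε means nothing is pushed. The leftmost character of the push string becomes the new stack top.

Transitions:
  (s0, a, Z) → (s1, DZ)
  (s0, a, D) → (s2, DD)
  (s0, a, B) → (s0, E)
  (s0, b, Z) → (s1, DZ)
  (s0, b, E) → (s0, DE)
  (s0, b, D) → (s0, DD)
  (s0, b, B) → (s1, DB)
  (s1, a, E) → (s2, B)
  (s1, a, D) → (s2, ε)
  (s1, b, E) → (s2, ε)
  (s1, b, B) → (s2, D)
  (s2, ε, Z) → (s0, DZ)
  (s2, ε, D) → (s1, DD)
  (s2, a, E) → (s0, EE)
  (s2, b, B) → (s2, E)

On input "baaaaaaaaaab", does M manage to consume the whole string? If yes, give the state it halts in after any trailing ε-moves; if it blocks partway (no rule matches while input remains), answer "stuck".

stuck

(s0, baaaaaaaaaab, Z)
  read b, top Z: go to s1, push DZ → (s1, aaaaaaaaaab, DZ)
  read a, top D: go to s2, push ε → (s2, aaaaaaaaab, Z)
  ε-move, top Z: go to s0, push DZ → (s0, aaaaaaaaab, DZ)
  read a, top D: go to s2, push DD → (s2, aaaaaaaab, DDZ)
  ε-move, top D: go to s1, push DD → (s1, aaaaaaaab, DDDZ)
  read a, top D: go to s2, push ε → (s2, aaaaaaab, DDZ)
  ε-move, top D: go to s1, push DD → (s1, aaaaaaab, DDDZ)
  read a, top D: go to s2, push ε → (s2, aaaaaab, DDZ)
  ε-move, top D: go to s1, push DD → (s1, aaaaaab, DDDZ)
  read a, top D: go to s2, push ε → (s2, aaaaab, DDZ)
  ε-move, top D: go to s1, push DD → (s1, aaaaab, DDDZ)
  read a, top D: go to s2, push ε → (s2, aaaab, DDZ)
  ε-move, top D: go to s1, push DD → (s1, aaaab, DDDZ)
  read a, top D: go to s2, push ε → (s2, aaab, DDZ)
  ε-move, top D: go to s1, push DD → (s1, aaab, DDDZ)
  read a, top D: go to s2, push ε → (s2, aab, DDZ)
  ε-move, top D: go to s1, push DD → (s1, aab, DDDZ)
  read a, top D: go to s2, push ε → (s2, ab, DDZ)
  ε-move, top D: go to s1, push DD → (s1, ab, DDDZ)
  read a, top D: go to s2, push ε → (s2, b, DDZ)
  ε-move, top D: go to s1, push DD → (s1, b, DDDZ)
No transition for (s1, b, top D); M blocks with input b remaining.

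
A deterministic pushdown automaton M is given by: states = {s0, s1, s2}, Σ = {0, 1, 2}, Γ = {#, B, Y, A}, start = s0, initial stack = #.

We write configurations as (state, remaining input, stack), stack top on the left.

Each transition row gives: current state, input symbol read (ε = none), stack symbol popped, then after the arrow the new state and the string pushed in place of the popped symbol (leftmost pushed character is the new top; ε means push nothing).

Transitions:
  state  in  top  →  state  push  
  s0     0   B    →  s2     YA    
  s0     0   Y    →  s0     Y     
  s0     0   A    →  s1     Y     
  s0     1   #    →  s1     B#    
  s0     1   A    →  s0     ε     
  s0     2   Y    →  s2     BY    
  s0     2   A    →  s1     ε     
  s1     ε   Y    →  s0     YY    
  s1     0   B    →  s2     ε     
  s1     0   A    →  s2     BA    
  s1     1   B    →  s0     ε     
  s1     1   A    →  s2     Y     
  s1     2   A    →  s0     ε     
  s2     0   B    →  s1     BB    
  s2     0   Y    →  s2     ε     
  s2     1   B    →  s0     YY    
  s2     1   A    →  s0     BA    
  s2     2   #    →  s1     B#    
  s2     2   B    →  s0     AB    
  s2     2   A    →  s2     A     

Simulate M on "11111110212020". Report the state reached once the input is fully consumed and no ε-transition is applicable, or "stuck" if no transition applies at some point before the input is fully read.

stuck

(s0, 11111110212020, #)
  read 1, top #: go to s1, push B# → (s1, 1111110212020, B#)
  read 1, top B: go to s0, push ε → (s0, 111110212020, #)
  read 1, top #: go to s1, push B# → (s1, 11110212020, B#)
  read 1, top B: go to s0, push ε → (s0, 1110212020, #)
  read 1, top #: go to s1, push B# → (s1, 110212020, B#)
  read 1, top B: go to s0, push ε → (s0, 10212020, #)
  read 1, top #: go to s1, push B# → (s1, 0212020, B#)
  read 0, top B: go to s2, push ε → (s2, 212020, #)
  read 2, top #: go to s1, push B# → (s1, 12020, B#)
  read 1, top B: go to s0, push ε → (s0, 2020, #)
No transition for (s0, 2, top #); M blocks with input 2020 remaining.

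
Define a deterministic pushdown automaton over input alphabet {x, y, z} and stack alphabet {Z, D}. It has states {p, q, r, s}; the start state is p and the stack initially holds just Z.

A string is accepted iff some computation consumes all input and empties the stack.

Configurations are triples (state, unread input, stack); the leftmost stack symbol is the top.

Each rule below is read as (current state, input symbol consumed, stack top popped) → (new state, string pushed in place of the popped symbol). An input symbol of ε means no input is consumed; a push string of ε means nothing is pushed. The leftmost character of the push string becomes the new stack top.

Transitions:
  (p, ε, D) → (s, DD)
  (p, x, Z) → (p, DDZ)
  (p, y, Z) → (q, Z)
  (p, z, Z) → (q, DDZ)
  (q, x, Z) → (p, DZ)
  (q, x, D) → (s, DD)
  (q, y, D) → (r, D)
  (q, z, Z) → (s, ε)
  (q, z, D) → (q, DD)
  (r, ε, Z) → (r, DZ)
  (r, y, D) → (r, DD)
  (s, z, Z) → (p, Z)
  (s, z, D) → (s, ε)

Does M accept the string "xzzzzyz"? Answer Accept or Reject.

Accept

(p, xzzzzyz, Z)
  read x, top Z: go to p, push DDZ → (p, zzzzyz, DDZ)
  ε-move, top D: go to s, push DD → (s, zzzzyz, DDDZ)
  read z, top D: go to s, push ε → (s, zzzyz, DDZ)
  read z, top D: go to s, push ε → (s, zzyz, DZ)
  read z, top D: go to s, push ε → (s, zyz, Z)
  read z, top Z: go to p, push Z → (p, yz, Z)
  read y, top Z: go to q, push Z → (q, z, Z)
  read z, top Z: go to s, push ε → (s, ε, ε)
All input consumed and the stack is empty.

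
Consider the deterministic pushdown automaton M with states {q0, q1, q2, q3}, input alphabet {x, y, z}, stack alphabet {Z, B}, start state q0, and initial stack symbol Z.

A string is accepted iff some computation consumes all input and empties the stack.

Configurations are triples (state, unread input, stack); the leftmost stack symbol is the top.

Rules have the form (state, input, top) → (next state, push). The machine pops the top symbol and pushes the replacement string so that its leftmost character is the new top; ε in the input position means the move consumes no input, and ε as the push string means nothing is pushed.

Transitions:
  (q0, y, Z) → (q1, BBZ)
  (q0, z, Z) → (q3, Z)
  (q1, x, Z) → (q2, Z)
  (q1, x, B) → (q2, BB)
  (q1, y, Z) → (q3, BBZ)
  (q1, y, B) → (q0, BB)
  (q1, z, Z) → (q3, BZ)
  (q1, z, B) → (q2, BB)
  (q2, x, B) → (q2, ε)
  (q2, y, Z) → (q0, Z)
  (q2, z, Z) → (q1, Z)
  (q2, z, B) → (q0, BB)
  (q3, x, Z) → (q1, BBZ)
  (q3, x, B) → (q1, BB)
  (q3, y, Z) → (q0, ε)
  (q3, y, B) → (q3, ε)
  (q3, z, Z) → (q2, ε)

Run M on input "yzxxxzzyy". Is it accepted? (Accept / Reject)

(q0, yzxxxzzyy, Z)
  read y, top Z: go to q1, push BBZ → (q1, zxxxzzyy, BBZ)
  read z, top B: go to q2, push BB → (q2, xxxzzyy, BBBZ)
  read x, top B: go to q2, push ε → (q2, xxzzyy, BBZ)
  read x, top B: go to q2, push ε → (q2, xzzyy, BZ)
  read x, top B: go to q2, push ε → (q2, zzyy, Z)
  read z, top Z: go to q1, push Z → (q1, zyy, Z)
  read z, top Z: go to q3, push BZ → (q3, yy, BZ)
  read y, top B: go to q3, push ε → (q3, y, Z)
  read y, top Z: go to q0, push ε → (q0, ε, ε)
All input consumed and the stack is empty.

Accept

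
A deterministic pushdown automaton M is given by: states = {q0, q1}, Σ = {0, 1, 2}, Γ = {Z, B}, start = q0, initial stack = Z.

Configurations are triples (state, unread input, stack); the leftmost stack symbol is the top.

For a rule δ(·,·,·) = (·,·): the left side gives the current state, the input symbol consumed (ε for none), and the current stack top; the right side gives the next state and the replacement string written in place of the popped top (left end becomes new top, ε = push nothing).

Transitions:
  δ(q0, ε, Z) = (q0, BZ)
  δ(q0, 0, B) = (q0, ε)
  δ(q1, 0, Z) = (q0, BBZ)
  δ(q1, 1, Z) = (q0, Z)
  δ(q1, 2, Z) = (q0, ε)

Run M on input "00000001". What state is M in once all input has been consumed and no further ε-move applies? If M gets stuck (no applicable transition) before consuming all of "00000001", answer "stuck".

stuck

(q0, 00000001, Z)
  ε-move, top Z: go to q0, push BZ → (q0, 00000001, BZ)
  read 0, top B: go to q0, push ε → (q0, 0000001, Z)
  ε-move, top Z: go to q0, push BZ → (q0, 0000001, BZ)
  read 0, top B: go to q0, push ε → (q0, 000001, Z)
  ε-move, top Z: go to q0, push BZ → (q0, 000001, BZ)
  read 0, top B: go to q0, push ε → (q0, 00001, Z)
  ε-move, top Z: go to q0, push BZ → (q0, 00001, BZ)
  read 0, top B: go to q0, push ε → (q0, 0001, Z)
  ε-move, top Z: go to q0, push BZ → (q0, 0001, BZ)
  read 0, top B: go to q0, push ε → (q0, 001, Z)
  ε-move, top Z: go to q0, push BZ → (q0, 001, BZ)
  read 0, top B: go to q0, push ε → (q0, 01, Z)
  ε-move, top Z: go to q0, push BZ → (q0, 01, BZ)
  read 0, top B: go to q0, push ε → (q0, 1, Z)
  ε-move, top Z: go to q0, push BZ → (q0, 1, BZ)
No transition for (q0, 1, top B); M blocks with input 1 remaining.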